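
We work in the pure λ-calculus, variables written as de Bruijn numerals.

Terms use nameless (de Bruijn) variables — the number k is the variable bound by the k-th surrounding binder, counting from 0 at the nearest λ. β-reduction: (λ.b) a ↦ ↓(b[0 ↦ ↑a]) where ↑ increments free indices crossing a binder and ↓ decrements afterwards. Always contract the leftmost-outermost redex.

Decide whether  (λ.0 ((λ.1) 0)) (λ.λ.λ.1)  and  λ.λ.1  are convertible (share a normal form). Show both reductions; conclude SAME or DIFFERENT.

Term A:
  start: (λ.0 ((λ.1) 0)) (λ.λ.λ.1)
  [1] (λ.λ.λ.1) ((λ.λ.λ.λ.1) (λ.λ.λ.1))
  [2] λ.λ.1

Term B:
  start: λ.λ.1

Answer: SAME — A ⇓ λ.λ.1, B ⇓ λ.λ.1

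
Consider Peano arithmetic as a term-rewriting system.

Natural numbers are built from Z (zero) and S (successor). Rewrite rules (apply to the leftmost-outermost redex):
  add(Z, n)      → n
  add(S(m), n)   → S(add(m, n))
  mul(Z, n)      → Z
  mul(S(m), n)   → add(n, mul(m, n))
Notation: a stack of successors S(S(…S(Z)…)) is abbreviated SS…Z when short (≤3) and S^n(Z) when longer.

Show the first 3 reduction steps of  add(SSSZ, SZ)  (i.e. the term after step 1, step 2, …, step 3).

Answer: after 3 steps: S(S(S(add(Z, SZ))))

Derivation:
  start: add(SSSZ, SZ)
  step 1: S(add(SSZ, SZ))
  step 2: S(S(add(SZ, SZ)))
  step 3: S(S(S(add(Z, SZ))))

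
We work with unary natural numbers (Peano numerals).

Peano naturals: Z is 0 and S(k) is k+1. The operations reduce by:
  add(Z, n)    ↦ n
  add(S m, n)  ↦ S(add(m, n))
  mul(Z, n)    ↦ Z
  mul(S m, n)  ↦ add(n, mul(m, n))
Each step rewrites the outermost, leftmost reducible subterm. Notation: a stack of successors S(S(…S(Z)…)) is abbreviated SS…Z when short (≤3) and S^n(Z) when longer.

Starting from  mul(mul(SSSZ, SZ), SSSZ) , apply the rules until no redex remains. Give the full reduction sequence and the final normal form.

Answer: normal form = S^9(Z)  (in 26 steps)

Working:
  start: mul(mul(SSSZ, SZ), SSSZ)
  [1] mul(add(SZ, mul(SSZ, SZ)), SSSZ)
  [2] mul(S(add(Z, mul(SSZ, SZ))), SSSZ)
  [3] add(SSSZ, mul(add(Z, mul(SSZ, SZ)), SSSZ))
  [4] S(add(SSZ, mul(add(Z, mul(SSZ, SZ)), SSSZ)))
  [5] S(S(add(SZ, mul(add(Z, mul(SSZ, SZ)), SSSZ))))
  [6] S(S(S(add(Z, mul(add(Z, mul(SSZ, SZ)), SSSZ)))))
  [7] S(S(S(mul(add(Z, mul(SSZ, SZ)), SSSZ))))
  [8] S(S(S(mul(mul(SSZ, SZ), SSSZ))))
  [9] S(S(S(mul(add(SZ, mul(SZ, SZ)), SSSZ))))
  [10] S(S(S(mul(S(add(Z, mul(SZ, SZ))), SSSZ))))
  [11] S(S(S(add(SSSZ, mul(add(Z, mul(SZ, SZ)), SSSZ)))))
  [12] S(S(S(S(add(SSZ, mul(add(Z, mul(SZ, SZ)), SSSZ))))))
  [13] S(S(S(S(S(add(SZ, mul(add(Z, mul(SZ, SZ)), SSSZ)))))))
  [14] S(S(S(S(S(S(add(Z, mul(add(Z, mul(SZ, SZ)), SSSZ))))))))
  [15] S(S(S(S(S(S(mul(add(Z, mul(SZ, SZ)), SSSZ)))))))
  [16] S(S(S(S(S(S(mul(mul(SZ, SZ), SSSZ)))))))
  [17] S(S(S(S(S(S(mul(add(SZ, mul(Z, SZ)), SSSZ)))))))
  [18] S(S(S(S(S(S(mul(S(add(Z, mul(Z, SZ))), SSSZ)))))))
  [19] S(S(S(S(S(S(add(SSSZ, mul(add(Z, mul(Z, SZ)), SSSZ))))))))
  [20] S(S(S(S(S(S(S(add(SSZ, mul(add(Z, mul(Z, SZ)), SSSZ)))))))))
  [21] S(S(S(S(S(S(S(S(add(SZ, mul(add(Z, mul(Z, SZ)), SSSZ))))))))))
  [22] S(S(S(S(S(S(S(S(S(add(Z, mul(add(Z, mul(Z, SZ)), SSSZ)))))))))))
  [23] S(S(S(S(S(S(S(S(S(mul(add(Z, mul(Z, SZ)), SSSZ))))))))))
  [24] S(S(S(S(S(S(S(S(S(mul(mul(Z, SZ), SSSZ))))))))))
  [25] S(S(S(S(S(S(S(S(S(mul(Z, SSSZ))))))))))
  [26] S^9(Z)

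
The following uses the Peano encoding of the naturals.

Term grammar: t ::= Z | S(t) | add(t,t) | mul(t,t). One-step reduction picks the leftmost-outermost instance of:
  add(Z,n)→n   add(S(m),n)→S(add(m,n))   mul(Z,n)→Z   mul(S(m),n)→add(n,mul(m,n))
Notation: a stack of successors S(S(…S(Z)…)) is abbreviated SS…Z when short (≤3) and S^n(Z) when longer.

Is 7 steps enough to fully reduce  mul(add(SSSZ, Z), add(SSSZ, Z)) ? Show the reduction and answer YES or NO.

  start: mul(add(SSSZ, Z), add(SSSZ, Z))
  [1] mul(S(add(SSZ, Z)), add(SSSZ, Z))
  [2] add(add(SSSZ, Z), mul(add(SSZ, Z), add(SSSZ, Z)))
  [3] add(S(add(SSZ, Z)), mul(add(SSZ, Z), add(SSSZ, Z)))
  [4] S(add(add(SSZ, Z), mul(add(SSZ, Z), add(SSSZ, Z))))
  [5] S(add(S(add(SZ, Z)), mul(add(SSZ, Z), add(SSSZ, Z))))
  [6] S(S(add(add(SZ, Z), mul(add(SSZ, Z), add(SSSZ, Z)))))
  [7] S(S(add(S(add(Z, Z)), mul(add(SSZ, Z), add(SSSZ, Z)))))

Answer: NO — after 7 steps the term is S(S(add(S(add(Z, Z)), mul(add(SSZ, Z), add(SSSZ, Z))))), not yet normal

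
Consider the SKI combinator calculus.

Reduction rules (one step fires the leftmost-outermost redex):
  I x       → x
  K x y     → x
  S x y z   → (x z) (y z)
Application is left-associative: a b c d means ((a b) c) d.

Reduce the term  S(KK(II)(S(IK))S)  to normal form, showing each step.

Answer: normal form = S(SK)  (in 3 steps)

Working:
  start: S(KK(II)(S(IK))S)
  [1] S(K(S(IK))S)
  [2] S(S(IK))
  [3] S(SK)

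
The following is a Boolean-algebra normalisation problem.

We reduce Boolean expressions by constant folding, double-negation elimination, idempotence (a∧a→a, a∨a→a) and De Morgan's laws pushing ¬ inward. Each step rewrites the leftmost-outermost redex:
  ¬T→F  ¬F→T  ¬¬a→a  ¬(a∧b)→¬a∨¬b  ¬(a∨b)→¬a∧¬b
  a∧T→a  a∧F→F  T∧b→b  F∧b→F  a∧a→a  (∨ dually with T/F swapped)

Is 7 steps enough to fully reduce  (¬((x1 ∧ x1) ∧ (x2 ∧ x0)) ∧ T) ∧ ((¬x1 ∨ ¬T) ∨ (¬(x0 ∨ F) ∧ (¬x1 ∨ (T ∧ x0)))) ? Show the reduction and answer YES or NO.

Answer: NO — after 7 steps the term is (¬x1 ∨ (¬x2 ∨ ¬x0)) ∧ (¬x1 ∨ (¬(x0 ∨ F) ∧ (¬x1 ∨ (T ∧ x0)))), not yet normal

Reduction:
  start: (¬((x1 ∧ x1) ∧ (x2 ∧ x0)) ∧ T) ∧ ((¬x1 ∨ ¬T) ∨ (¬(x0 ∨ F) ∧ (¬x1 ∨ (T ∧ x0))))
  →1  ¬((x1 ∧ x1) ∧ (x2 ∧ x0)) ∧ ((¬x1 ∨ ¬T) ∨ (¬(x0 ∨ F) ∧ (¬x1 ∨ (T ∧ x0))))
  →2  (¬(x1 ∧ x1) ∨ ¬(x2 ∧ x0)) ∧ ((¬x1 ∨ ¬T) ∨ (¬(x0 ∨ F) ∧ (¬x1 ∨ (T ∧ x0))))
  →3  ((¬x1 ∨ ¬x1) ∨ ¬(x2 ∧ x0)) ∧ ((¬x1 ∨ ¬T) ∨ (¬(x0 ∨ F) ∧ (¬x1 ∨ (T ∧ x0))))
  →4  (¬x1 ∨ ¬(x2 ∧ x0)) ∧ ((¬x1 ∨ ¬T) ∨ (¬(x0 ∨ F) ∧ (¬x1 ∨ (T ∧ x0))))
  →5  (¬x1 ∨ (¬x2 ∨ ¬x0)) ∧ ((¬x1 ∨ ¬T) ∨ (¬(x0 ∨ F) ∧ (¬x1 ∨ (T ∧ x0))))
  →6  (¬x1 ∨ (¬x2 ∨ ¬x0)) ∧ ((¬x1 ∨ F) ∨ (¬(x0 ∨ F) ∧ (¬x1 ∨ (T ∧ x0))))
  →7  (¬x1 ∨ (¬x2 ∨ ¬x0)) ∧ (¬x1 ∨ (¬(x0 ∨ F) ∧ (¬x1 ∨ (T ∧ x0))))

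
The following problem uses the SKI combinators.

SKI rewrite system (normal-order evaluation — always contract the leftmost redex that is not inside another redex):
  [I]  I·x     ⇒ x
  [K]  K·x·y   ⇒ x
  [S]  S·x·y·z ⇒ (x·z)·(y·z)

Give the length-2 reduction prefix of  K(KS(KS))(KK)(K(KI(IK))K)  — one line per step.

  start: K(KS(KS))(KK)(K(KI(IK))K)
  [1] KS(KS)(K(KI(IK))K)
  [2] S(K(KI(IK))K)

Answer: after 2 steps: S(K(KI(IK))K)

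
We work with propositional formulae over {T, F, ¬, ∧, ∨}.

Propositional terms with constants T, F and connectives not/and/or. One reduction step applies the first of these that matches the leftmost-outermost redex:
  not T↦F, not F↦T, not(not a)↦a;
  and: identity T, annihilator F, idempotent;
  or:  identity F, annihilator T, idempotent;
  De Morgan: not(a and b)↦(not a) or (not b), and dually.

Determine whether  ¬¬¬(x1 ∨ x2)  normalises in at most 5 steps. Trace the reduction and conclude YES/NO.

Answer: YES — reaches normal form ¬x1 ∧ ¬x2 in 2 ≤ 5 steps

Reduction:
  start: ¬¬¬(x1 ∨ x2)
  step 1: ¬(x1 ∨ x2)
  step 2: ¬x1 ∧ ¬x2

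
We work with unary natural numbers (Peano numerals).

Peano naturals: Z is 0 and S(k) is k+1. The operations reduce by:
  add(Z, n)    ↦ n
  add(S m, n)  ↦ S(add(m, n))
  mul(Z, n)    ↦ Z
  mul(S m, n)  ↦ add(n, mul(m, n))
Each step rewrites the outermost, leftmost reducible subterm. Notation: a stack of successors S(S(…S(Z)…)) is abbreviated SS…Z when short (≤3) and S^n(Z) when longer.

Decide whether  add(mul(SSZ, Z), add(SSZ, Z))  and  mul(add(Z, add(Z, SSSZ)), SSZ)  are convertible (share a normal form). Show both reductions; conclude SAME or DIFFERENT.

Answer: DIFFERENT — A ⇓ SSZ, B ⇓ S^6(Z)

Derivation:
Term A:
  start: add(mul(SSZ, Z), add(SSZ, Z))
  →1  add(add(Z, mul(SZ, Z)), add(SSZ, Z))
  →2  add(mul(SZ, Z), add(SSZ, Z))
  →3  add(add(Z, mul(Z, Z)), add(SSZ, Z))
  →4  add(mul(Z, Z), add(SSZ, Z))
  →5  add(Z, add(SSZ, Z))
  →6  add(SSZ, Z)
  →7  S(add(SZ, Z))
  →8  S(S(add(Z, Z)))
  →9  SSZ

Term B:
  start: mul(add(Z, add(Z, SSSZ)), SSZ)
  →1  mul(add(Z, SSSZ), SSZ)
  →2  mul(SSSZ, SSZ)
  →3  add(SSZ, mul(SSZ, SSZ))
  →4  S(add(SZ, mul(SSZ, SSZ)))
  →5  S(S(add(Z, mul(SSZ, SSZ))))
  →6  S(S(mul(SSZ, SSZ)))
  →7  S(S(add(SSZ, mul(SZ, SSZ))))
  →8  S(S(S(add(SZ, mul(SZ, SSZ)))))
  →9  S(S(S(S(add(Z, mul(SZ, SSZ))))))
  →10  S(S(S(S(mul(SZ, SSZ)))))
  →11  S(S(S(S(add(SSZ, mul(Z, SSZ))))))
  →12  S(S(S(S(S(add(SZ, mul(Z, SSZ)))))))
  →13  S(S(S(S(S(S(add(Z, mul(Z, SSZ))))))))
  →14  S(S(S(S(S(S(mul(Z, SSZ)))))))
  →15  S^6(Z)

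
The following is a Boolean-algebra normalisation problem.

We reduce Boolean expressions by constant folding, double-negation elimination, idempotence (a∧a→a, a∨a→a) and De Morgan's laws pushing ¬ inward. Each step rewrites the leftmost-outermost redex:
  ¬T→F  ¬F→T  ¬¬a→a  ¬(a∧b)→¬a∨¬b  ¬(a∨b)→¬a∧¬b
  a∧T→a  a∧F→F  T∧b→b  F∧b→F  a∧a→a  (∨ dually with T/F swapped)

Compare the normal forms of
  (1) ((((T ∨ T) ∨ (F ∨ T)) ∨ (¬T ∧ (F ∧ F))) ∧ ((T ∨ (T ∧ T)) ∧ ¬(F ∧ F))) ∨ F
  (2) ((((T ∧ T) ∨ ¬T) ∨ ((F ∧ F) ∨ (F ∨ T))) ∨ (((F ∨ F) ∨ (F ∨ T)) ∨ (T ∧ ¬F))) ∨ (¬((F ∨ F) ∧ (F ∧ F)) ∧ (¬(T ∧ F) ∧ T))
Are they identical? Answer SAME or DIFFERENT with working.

Answer: SAME — A ⇓ T, B ⇓ T

Working:
Term A:
  start: ((((T ∨ T) ∨ (F ∨ T)) ∨ (¬T ∧ (F ∧ F))) ∧ ((T ∨ (T ∧ T)) ∧ ¬(F ∧ F))) ∨ F
  [1] (((T ∨ T) ∨ (F ∨ T)) ∨ (¬T ∧ (F ∧ F))) ∧ ((T ∨ (T ∧ T)) ∧ ¬(F ∧ F))
  [2] ((T ∨ (F ∨ T)) ∨ (¬T ∧ (F ∧ F))) ∧ ((T ∨ (T ∧ T)) ∧ ¬(F ∧ F))
  [3] (T ∨ (¬T ∧ (F ∧ F))) ∧ ((T ∨ (T ∧ T)) ∧ ¬(F ∧ F))
  [4] T ∧ ((T ∨ (T ∧ T)) ∧ ¬(F ∧ F))
  [5] (T ∨ (T ∧ T)) ∧ ¬(F ∧ F)
  [6] T ∧ ¬(F ∧ F)
  [7] ¬(F ∧ F)
  [8] ¬F ∨ ¬F
  [9] ¬F
  [10] T

Term B:
  start: ((((T ∧ T) ∨ ¬T) ∨ ((F ∧ F) ∨ (F ∨ T))) ∨ (((F ∨ F) ∨ (F ∨ T)) ∨ (T ∧ ¬F))) ∨ (¬((F ∨ F) ∧ (F ∧ F)) ∧ (¬(T ∧ F) ∧ T))
  [1] (((T ∨ ¬T) ∨ ((F ∧ F) ∨ (F ∨ T))) ∨ (((F ∨ F) ∨ (F ∨ T)) ∨ (T ∧ ¬F))) ∨ (¬((F ∨ F) ∧ (F ∧ F)) ∧ (¬(T ∧ F) ∧ T))
  [2] ((T ∨ ((F ∧ F) ∨ (F ∨ T))) ∨ (((F ∨ F) ∨ (F ∨ T)) ∨ (T ∧ ¬F))) ∨ (¬((F ∨ F) ∧ (F ∧ F)) ∧ (¬(T ∧ F) ∧ T))
  [3] (T ∨ (((F ∨ F) ∨ (F ∨ T)) ∨ (T ∧ ¬F))) ∨ (¬((F ∨ F) ∧ (F ∧ F)) ∧ (¬(T ∧ F) ∧ T))
  [4] T ∨ (¬((F ∨ F) ∧ (F ∧ F)) ∧ (¬(T ∧ F) ∧ T))
  [5] T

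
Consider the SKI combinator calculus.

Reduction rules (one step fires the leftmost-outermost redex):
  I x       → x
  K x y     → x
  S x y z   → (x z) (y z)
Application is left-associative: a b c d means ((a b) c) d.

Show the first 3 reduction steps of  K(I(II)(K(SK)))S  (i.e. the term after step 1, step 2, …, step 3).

  start: K(I(II)(K(SK)))S
  [1] I(II)(K(SK))
  [2] II(K(SK))
  [3] I(K(SK))

Answer: after 3 steps: I(K(SK))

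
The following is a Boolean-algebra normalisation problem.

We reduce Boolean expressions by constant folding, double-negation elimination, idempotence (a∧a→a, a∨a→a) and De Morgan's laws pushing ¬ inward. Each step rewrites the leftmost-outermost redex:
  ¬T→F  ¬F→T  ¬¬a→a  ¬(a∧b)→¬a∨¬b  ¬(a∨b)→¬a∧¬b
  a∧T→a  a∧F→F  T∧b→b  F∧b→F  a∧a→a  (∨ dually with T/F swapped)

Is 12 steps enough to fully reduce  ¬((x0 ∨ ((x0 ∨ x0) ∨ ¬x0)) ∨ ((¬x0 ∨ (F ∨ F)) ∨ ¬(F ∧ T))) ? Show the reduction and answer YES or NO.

Answer: NO — after 12 steps the term is (¬x0 ∧ (¬x0 ∧ x0)) ∧ ((x0 ∧ T) ∧ ¬¬(F ∧ T)), not yet normal

Working:
  start: ¬((x0 ∨ ((x0 ∨ x0) ∨ ¬x0)) ∨ ((¬x0 ∨ (F ∨ F)) ∨ ¬(F ∧ T)))
  →1  ¬(x0 ∨ ((x0 ∨ x0) ∨ ¬x0)) ∧ ¬((¬x0 ∨ (F ∨ F)) ∨ ¬(F ∧ T))
  →2  (¬x0 ∧ ¬((x0 ∨ x0) ∨ ¬x0)) ∧ ¬((¬x0 ∨ (F ∨ F)) ∨ ¬(F ∧ T))
  →3  (¬x0 ∧ (¬(x0 ∨ x0) ∧ ¬¬x0)) ∧ ¬((¬x0 ∨ (F ∨ F)) ∨ ¬(F ∧ T))
  →4  (¬x0 ∧ ((¬x0 ∧ ¬x0) ∧ ¬¬x0)) ∧ ¬((¬x0 ∨ (F ∨ F)) ∨ ¬(F ∧ T))
  →5  (¬x0 ∧ (¬x0 ∧ ¬¬x0)) ∧ ¬((¬x0 ∨ (F ∨ F)) ∨ ¬(F ∧ T))
  →6  (¬x0 ∧ (¬x0 ∧ x0)) ∧ ¬((¬x0 ∨ (F ∨ F)) ∨ ¬(F ∧ T))
  →7  (¬x0 ∧ (¬x0 ∧ x0)) ∧ (¬(¬x0 ∨ (F ∨ F)) ∧ ¬¬(F ∧ T))
  →8  (¬x0 ∧ (¬x0 ∧ x0)) ∧ ((¬¬x0 ∧ ¬(F ∨ F)) ∧ ¬¬(F ∧ T))
  →9  (¬x0 ∧ (¬x0 ∧ x0)) ∧ ((x0 ∧ ¬(F ∨ F)) ∧ ¬¬(F ∧ T))
  →10  (¬x0 ∧ (¬x0 ∧ x0)) ∧ ((x0 ∧ (¬F ∧ ¬F)) ∧ ¬¬(F ∧ T))
  →11  (¬x0 ∧ (¬x0 ∧ x0)) ∧ ((x0 ∧ ¬F) ∧ ¬¬(F ∧ T))
  →12  (¬x0 ∧ (¬x0 ∧ x0)) ∧ ((x0 ∧ T) ∧ ¬¬(F ∧ T))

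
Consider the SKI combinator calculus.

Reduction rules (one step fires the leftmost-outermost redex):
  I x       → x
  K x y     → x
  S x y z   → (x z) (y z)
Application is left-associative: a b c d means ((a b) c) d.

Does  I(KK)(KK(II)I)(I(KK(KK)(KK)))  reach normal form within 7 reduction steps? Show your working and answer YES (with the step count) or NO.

  start: I(KK)(KK(II)I)(I(KK(KK)(KK)))
  [1] KK(KK(II)I)(I(KK(KK)(KK)))
  [2] K(I(KK(KK)(KK)))
  [3] K(KK(KK)(KK))
  [4] K(K(KK))

Answer: YES — reaches normal form K(K(KK)) in 4 ≤ 7 steps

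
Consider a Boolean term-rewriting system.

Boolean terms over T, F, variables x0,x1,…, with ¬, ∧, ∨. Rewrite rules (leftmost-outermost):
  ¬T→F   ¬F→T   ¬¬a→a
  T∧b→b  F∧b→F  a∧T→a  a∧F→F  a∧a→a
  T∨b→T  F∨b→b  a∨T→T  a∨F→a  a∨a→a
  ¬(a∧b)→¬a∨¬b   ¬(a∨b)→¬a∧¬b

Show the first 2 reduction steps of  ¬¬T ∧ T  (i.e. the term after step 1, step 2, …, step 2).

  start: ¬¬T ∧ T
  →1  ¬¬T
  →2  T

Answer: after 2 steps: T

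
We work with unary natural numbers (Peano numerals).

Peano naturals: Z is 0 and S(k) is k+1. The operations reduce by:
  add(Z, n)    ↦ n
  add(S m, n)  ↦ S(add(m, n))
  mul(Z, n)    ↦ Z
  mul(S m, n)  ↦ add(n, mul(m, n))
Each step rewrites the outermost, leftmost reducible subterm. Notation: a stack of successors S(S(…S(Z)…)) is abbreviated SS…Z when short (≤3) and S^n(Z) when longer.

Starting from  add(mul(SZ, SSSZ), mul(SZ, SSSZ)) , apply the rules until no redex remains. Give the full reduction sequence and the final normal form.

Answer: normal form = S^6(Z)  (in 16 steps)

Derivation:
  start: add(mul(SZ, SSSZ), mul(SZ, SSSZ))
  →1  add(add(SSSZ, mul(Z, SSSZ)), mul(SZ, SSSZ))
  →2  add(S(add(SSZ, mul(Z, SSSZ))), mul(SZ, SSSZ))
  →3  S(add(add(SSZ, mul(Z, SSSZ)), mul(SZ, SSSZ)))
  →4  S(add(S(add(SZ, mul(Z, SSSZ))), mul(SZ, SSSZ)))
  →5  S(S(add(add(SZ, mul(Z, SSSZ)), mul(SZ, SSSZ))))
  →6  S(S(add(S(add(Z, mul(Z, SSSZ))), mul(SZ, SSSZ))))
  →7  S(S(S(add(add(Z, mul(Z, SSSZ)), mul(SZ, SSSZ)))))
  →8  S(S(S(add(mul(Z, SSSZ), mul(SZ, SSSZ)))))
  →9  S(S(S(add(Z, mul(SZ, SSSZ)))))
  →10  S(S(S(mul(SZ, SSSZ))))
  →11  S(S(S(add(SSSZ, mul(Z, SSSZ)))))
  →12  S(S(S(S(add(SSZ, mul(Z, SSSZ))))))
  →13  S(S(S(S(S(add(SZ, mul(Z, SSSZ)))))))
  →14  S(S(S(S(S(S(add(Z, mul(Z, SSSZ))))))))
  →15  S(S(S(S(S(S(mul(Z, SSSZ)))))))
  →16  S^6(Z)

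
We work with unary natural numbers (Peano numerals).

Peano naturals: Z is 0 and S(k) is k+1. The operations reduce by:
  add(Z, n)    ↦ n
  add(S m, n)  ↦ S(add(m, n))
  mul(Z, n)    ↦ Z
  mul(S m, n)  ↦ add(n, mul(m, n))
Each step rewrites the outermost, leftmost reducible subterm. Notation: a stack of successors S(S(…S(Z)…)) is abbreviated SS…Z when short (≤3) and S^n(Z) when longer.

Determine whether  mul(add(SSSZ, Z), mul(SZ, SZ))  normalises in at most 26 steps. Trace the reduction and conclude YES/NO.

Answer: YES — reaches normal form SSSZ in 26 ≤ 26 steps

Derivation:
  start: mul(add(SSSZ, Z), mul(SZ, SZ))
  →1  mul(S(add(SSZ, Z)), mul(SZ, SZ))
  →2  add(mul(SZ, SZ), mul(add(SSZ, Z), mul(SZ, SZ)))
  →3  add(add(SZ, mul(Z, SZ)), mul(add(SSZ, Z), mul(SZ, SZ)))
  →4  add(S(add(Z, mul(Z, SZ))), mul(add(SSZ, Z), mul(SZ, SZ)))
  →5  S(add(add(Z, mul(Z, SZ)), mul(add(SSZ, Z), mul(SZ, SZ))))
  →6  S(add(mul(Z, SZ), mul(add(SSZ, Z), mul(SZ, SZ))))
  →7  S(add(Z, mul(add(SSZ, Z), mul(SZ, SZ))))
  →8  S(mul(add(SSZ, Z), mul(SZ, SZ)))
  →9  S(mul(S(add(SZ, Z)), mul(SZ, SZ)))
  →10  S(add(mul(SZ, SZ), mul(add(SZ, Z), mul(SZ, SZ))))
  →11  S(add(add(SZ, mul(Z, SZ)), mul(add(SZ, Z), mul(SZ, SZ))))
  →12  S(add(S(add(Z, mul(Z, SZ))), mul(add(SZ, Z), mul(SZ, SZ))))
  →13  S(S(add(add(Z, mul(Z, SZ)), mul(add(SZ, Z), mul(SZ, SZ)))))
  →14  S(S(add(mul(Z, SZ), mul(add(SZ, Z), mul(SZ, SZ)))))
  →15  S(S(add(Z, mul(add(SZ, Z), mul(SZ, SZ)))))
  →16  S(S(mul(add(SZ, Z), mul(SZ, SZ))))
  →17  S(S(mul(S(add(Z, Z)), mul(SZ, SZ))))
  →18  S(S(add(mul(SZ, SZ), mul(add(Z, Z), mul(SZ, SZ)))))
  →19  S(S(add(add(SZ, mul(Z, SZ)), mul(add(Z, Z), mul(SZ, SZ)))))
  →20  S(S(add(S(add(Z, mul(Z, SZ))), mul(add(Z, Z), mul(SZ, SZ)))))
  →21  S(S(S(add(add(Z, mul(Z, SZ)), mul(add(Z, Z), mul(SZ, SZ))))))
  →22  S(S(S(add(mul(Z, SZ), mul(add(Z, Z), mul(SZ, SZ))))))
  →23  S(S(S(add(Z, mul(add(Z, Z), mul(SZ, SZ))))))
  →24  S(S(S(mul(add(Z, Z), mul(SZ, SZ)))))
  →25  S(S(S(mul(Z, mul(SZ, SZ)))))
  →26  SSSZ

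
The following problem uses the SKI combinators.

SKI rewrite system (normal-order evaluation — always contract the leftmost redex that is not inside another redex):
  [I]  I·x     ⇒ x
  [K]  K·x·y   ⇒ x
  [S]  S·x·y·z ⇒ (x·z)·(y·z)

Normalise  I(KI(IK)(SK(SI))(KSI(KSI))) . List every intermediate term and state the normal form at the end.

  start: I(KI(IK)(SK(SI))(KSI(KSI)))
  [1] KI(IK)(SK(SI))(KSI(KSI))
  [2] I(SK(SI))(KSI(KSI))
  [3] SK(SI)(KSI(KSI))
  [4] K(KSI(KSI))(SI(KSI(KSI)))
  [5] KSI(KSI)
  [6] S(KSI)
  [7] SS

Answer: normal form = SS  (in 7 steps)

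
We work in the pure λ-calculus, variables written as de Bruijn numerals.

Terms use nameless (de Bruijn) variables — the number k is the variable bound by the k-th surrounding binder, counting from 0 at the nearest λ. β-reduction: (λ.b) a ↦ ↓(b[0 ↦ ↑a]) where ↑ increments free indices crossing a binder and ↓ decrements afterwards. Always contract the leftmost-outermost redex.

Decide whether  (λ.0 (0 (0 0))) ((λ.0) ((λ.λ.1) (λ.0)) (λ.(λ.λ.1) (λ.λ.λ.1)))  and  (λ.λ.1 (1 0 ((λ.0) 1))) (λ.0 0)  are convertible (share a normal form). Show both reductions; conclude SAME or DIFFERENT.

Term A:
  start: (λ.0 (0 (0 0))) ((λ.0) ((λ.λ.1) (λ.0)) (λ.(λ.λ.1) (λ.λ.λ.1)))
  [1] (λ.0) ((λ.λ.1) (λ.0)) (λ.(λ.λ.1) (λ.λ.λ.1)) ((λ.0) ((λ.λ.1) (λ.0)) (λ.(λ.λ.1) (λ.λ.λ.1)) ((λ.0) ((λ.λ.1) (λ.0)) (λ.(λ.λ.1) (λ.λ.λ.1)) ((λ.0) ((λ.λ.1) (λ.0)) (λ.(λ.λ.1) (λ.λ.λ.1)))))
  [2] (λ.λ.1) (λ.0) (λ.(λ.λ.1) (λ.λ.λ.1)) ((λ.0) ((λ.λ.1) (λ.0)) (λ.(λ.λ.1) (λ.λ.λ.1)) ((λ.0) ((λ.λ.1) (λ.0)) (λ.(λ.λ.1) (λ.λ.λ.1)) ((λ.0) ((λ.λ.1) (λ.0)) (λ.(λ.λ.1) (λ.λ.λ.1)))))
  [3] (λ.λ.0) (λ.(λ.λ.1) (λ.λ.λ.1)) ((λ.0) ((λ.λ.1) (λ.0)) (λ.(λ.λ.1) (λ.λ.λ.1)) ((λ.0) ((λ.λ.1) (λ.0)) (λ.(λ.λ.1) (λ.λ.λ.1)) ((λ.0) ((λ.λ.1) (λ.0)) (λ.(λ.λ.1) (λ.λ.λ.1)))))
  [4] (λ.0) ((λ.0) ((λ.λ.1) (λ.0)) (λ.(λ.λ.1) (λ.λ.λ.1)) ((λ.0) ((λ.λ.1) (λ.0)) (λ.(λ.λ.1) (λ.λ.λ.1)) ((λ.0) ((λ.λ.1) (λ.0)) (λ.(λ.λ.1) (λ.λ.λ.1)))))
  [5] (λ.0) ((λ.λ.1) (λ.0)) (λ.(λ.λ.1) (λ.λ.λ.1)) ((λ.0) ((λ.λ.1) (λ.0)) (λ.(λ.λ.1) (λ.λ.λ.1)) ((λ.0) ((λ.λ.1) (λ.0)) (λ.(λ.λ.1) (λ.λ.λ.1))))
  [6] (λ.λ.1) (λ.0) (λ.(λ.λ.1) (λ.λ.λ.1)) ((λ.0) ((λ.λ.1) (λ.0)) (λ.(λ.λ.1) (λ.λ.λ.1)) ((λ.0) ((λ.λ.1) (λ.0)) (λ.(λ.λ.1) (λ.λ.λ.1))))
  [7] (λ.λ.0) (λ.(λ.λ.1) (λ.λ.λ.1)) ((λ.0) ((λ.λ.1) (λ.0)) (λ.(λ.λ.1) (λ.λ.λ.1)) ((λ.0) ((λ.λ.1) (λ.0)) (λ.(λ.λ.1) (λ.λ.λ.1))))
  [8] (λ.0) ((λ.0) ((λ.λ.1) (λ.0)) (λ.(λ.λ.1) (λ.λ.λ.1)) ((λ.0) ((λ.λ.1) (λ.0)) (λ.(λ.λ.1) (λ.λ.λ.1))))
  [9] (λ.0) ((λ.λ.1) (λ.0)) (λ.(λ.λ.1) (λ.λ.λ.1)) ((λ.0) ((λ.λ.1) (λ.0)) (λ.(λ.λ.1) (λ.λ.λ.1)))
  [10] (λ.λ.1) (λ.0) (λ.(λ.λ.1) (λ.λ.λ.1)) ((λ.0) ((λ.λ.1) (λ.0)) (λ.(λ.λ.1) (λ.λ.λ.1)))
  [11] (λ.λ.0) (λ.(λ.λ.1) (λ.λ.λ.1)) ((λ.0) ((λ.λ.1) (λ.0)) (λ.(λ.λ.1) (λ.λ.λ.1)))
  [12] (λ.0) ((λ.0) ((λ.λ.1) (λ.0)) (λ.(λ.λ.1) (λ.λ.λ.1)))
  [13] (λ.0) ((λ.λ.1) (λ.0)) (λ.(λ.λ.1) (λ.λ.λ.1))
  [14] (λ.λ.1) (λ.0) (λ.(λ.λ.1) (λ.λ.λ.1))
  [15] (λ.λ.0) (λ.(λ.λ.1) (λ.λ.λ.1))
  [16] λ.0

Term B:
  start: (λ.λ.1 (1 0 ((λ.0) 1))) (λ.0 0)
  [1] λ.(λ.0 0) ((λ.0 0) 0 ((λ.0) (λ.0 0)))
  [2] λ.(λ.0 0) 0 ((λ.0) (λ.0 0)) ((λ.0 0) 0 ((λ.0) (λ.0 0)))
  [3] λ.0 0 ((λ.0) (λ.0 0)) ((λ.0 0) 0 ((λ.0) (λ.0 0)))
  [4] λ.0 0 (λ.0 0) ((λ.0 0) 0 ((λ.0) (λ.0 0)))
  [5] λ.0 0 (λ.0 0) (0 0 ((λ.0) (λ.0 0)))
  [6] λ.0 0 (λ.0 0) (0 0 (λ.0 0))

Answer: DIFFERENT — A ⇓ λ.0, B ⇓ λ.0 0 (λ.0 0) (0 0 (λ.0 0))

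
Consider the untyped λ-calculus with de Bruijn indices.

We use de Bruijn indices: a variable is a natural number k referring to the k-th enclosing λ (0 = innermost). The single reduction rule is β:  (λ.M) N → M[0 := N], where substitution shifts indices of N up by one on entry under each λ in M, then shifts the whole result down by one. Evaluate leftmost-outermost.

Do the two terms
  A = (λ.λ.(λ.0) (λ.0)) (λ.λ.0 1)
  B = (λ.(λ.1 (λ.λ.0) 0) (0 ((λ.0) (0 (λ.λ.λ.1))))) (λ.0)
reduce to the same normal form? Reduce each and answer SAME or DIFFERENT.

Answer: DIFFERENT — A ⇓ λ.λ.0, B ⇓ λ.0

Reduction:
Term A:
  start: (λ.λ.(λ.0) (λ.0)) (λ.λ.0 1)
  →1  λ.(λ.0) (λ.0)
  →2  λ.λ.0

Term B:
  start: (λ.(λ.1 (λ.λ.0) 0) (0 ((λ.0) (0 (λ.λ.λ.1))))) (λ.0)
  →1  (λ.(λ.0) (λ.λ.0) 0) ((λ.0) ((λ.0) ((λ.0) (λ.λ.λ.1))))
  →2  (λ.0) (λ.λ.0) ((λ.0) ((λ.0) ((λ.0) (λ.λ.λ.1))))
  →3  (λ.λ.0) ((λ.0) ((λ.0) ((λ.0) (λ.λ.λ.1))))
  →4  λ.0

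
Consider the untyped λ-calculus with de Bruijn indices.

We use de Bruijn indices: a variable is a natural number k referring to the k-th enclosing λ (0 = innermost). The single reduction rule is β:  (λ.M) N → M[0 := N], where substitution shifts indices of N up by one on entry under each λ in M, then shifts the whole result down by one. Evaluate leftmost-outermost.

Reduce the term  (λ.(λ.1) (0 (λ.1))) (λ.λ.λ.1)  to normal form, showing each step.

  start: (λ.(λ.1) (0 (λ.1))) (λ.λ.λ.1)
  step 1: (λ.λ.λ.λ.1) ((λ.λ.λ.1) (λ.λ.λ.λ.1))
  step 2: λ.λ.λ.1

Answer: normal form = λ.λ.λ.1  (in 2 steps)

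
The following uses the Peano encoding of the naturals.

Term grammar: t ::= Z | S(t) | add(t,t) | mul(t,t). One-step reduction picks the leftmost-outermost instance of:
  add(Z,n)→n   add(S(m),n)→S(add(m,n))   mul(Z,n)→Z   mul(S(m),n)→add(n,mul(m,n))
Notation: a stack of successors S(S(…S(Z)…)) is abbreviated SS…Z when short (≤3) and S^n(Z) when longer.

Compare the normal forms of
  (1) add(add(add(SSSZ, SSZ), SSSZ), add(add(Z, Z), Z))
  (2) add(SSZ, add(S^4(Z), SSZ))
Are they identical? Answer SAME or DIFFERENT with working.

Answer: SAME — A ⇓ S^8(Z), B ⇓ S^8(Z)

Reduction:
Term A:
  start: add(add(add(SSSZ, SSZ), SSSZ), add(add(Z, Z), Z))
  →1  add(add(S(add(SSZ, SSZ)), SSSZ), add(add(Z, Z), Z))
  →2  add(S(add(add(SSZ, SSZ), SSSZ)), add(add(Z, Z), Z))
  →3  S(add(add(add(SSZ, SSZ), SSSZ), add(add(Z, Z), Z)))
  →4  S(add(add(S(add(SZ, SSZ)), SSSZ), add(add(Z, Z), Z)))
  →5  S(add(S(add(add(SZ, SSZ), SSSZ)), add(add(Z, Z), Z)))
  →6  S(S(add(add(add(SZ, SSZ), SSSZ), add(add(Z, Z), Z))))
  →7  S(S(add(add(S(add(Z, SSZ)), SSSZ), add(add(Z, Z), Z))))
  →8  S(S(add(S(add(add(Z, SSZ), SSSZ)), add(add(Z, Z), Z))))
  →9  S(S(S(add(add(add(Z, SSZ), SSSZ), add(add(Z, Z), Z)))))
  →10  S(S(S(add(add(SSZ, SSSZ), add(add(Z, Z), Z)))))
  →11  S(S(S(add(S(add(SZ, SSSZ)), add(add(Z, Z), Z)))))
  →12  S(S(S(S(add(add(SZ, SSSZ), add(add(Z, Z), Z))))))
  →13  S(S(S(S(add(S(add(Z, SSSZ)), add(add(Z, Z), Z))))))
  →14  S(S(S(S(S(add(add(Z, SSSZ), add(add(Z, Z), Z)))))))
  →15  S(S(S(S(S(add(SSSZ, add(add(Z, Z), Z)))))))
  →16  S(S(S(S(S(S(add(SSZ, add(add(Z, Z), Z))))))))
  →17  S(S(S(S(S(S(S(add(SZ, add(add(Z, Z), Z)))))))))
  →18  S(S(S(S(S(S(S(S(add(Z, add(add(Z, Z), Z))))))))))
  →19  S(S(S(S(S(S(S(S(add(add(Z, Z), Z)))))))))
  →20  S(S(S(S(S(S(S(S(add(Z, Z)))))))))
  →21  S^8(Z)

Term B:
  start: add(SSZ, add(S^4(Z), SSZ))
  →1  S(add(SZ, add(S^4(Z), SSZ)))
  →2  S(S(add(Z, add(S^4(Z), SSZ))))
  →3  S(S(add(S^4(Z), SSZ)))
  →4  S(S(S(add(SSSZ, SSZ))))
  →5  S(S(S(S(add(SSZ, SSZ)))))
  →6  S(S(S(S(S(add(SZ, SSZ))))))
  →7  S(S(S(S(S(S(add(Z, SSZ)))))))
  →8  S^8(Z)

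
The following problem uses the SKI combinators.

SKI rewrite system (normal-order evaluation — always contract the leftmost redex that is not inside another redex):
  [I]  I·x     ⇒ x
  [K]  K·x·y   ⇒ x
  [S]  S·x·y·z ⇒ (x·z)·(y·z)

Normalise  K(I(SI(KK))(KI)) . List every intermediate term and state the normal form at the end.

Answer: normal form = KI  (in 4 steps)

Working:
  start: K(I(SI(KK))(KI))
  [1] K(SI(KK)(KI))
  [2] K(I(KI)(KK(KI)))
  [3] K(KI(KK(KI)))
  [4] KI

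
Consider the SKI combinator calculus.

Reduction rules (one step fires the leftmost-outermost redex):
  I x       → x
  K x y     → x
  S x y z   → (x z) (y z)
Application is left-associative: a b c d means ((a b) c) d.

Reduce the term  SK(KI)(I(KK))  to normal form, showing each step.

  start: SK(KI)(I(KK))
  →1  K(I(KK))(KI(I(KK)))
  →2  I(KK)
  →3  KK

Answer: normal form = KK  (in 3 steps)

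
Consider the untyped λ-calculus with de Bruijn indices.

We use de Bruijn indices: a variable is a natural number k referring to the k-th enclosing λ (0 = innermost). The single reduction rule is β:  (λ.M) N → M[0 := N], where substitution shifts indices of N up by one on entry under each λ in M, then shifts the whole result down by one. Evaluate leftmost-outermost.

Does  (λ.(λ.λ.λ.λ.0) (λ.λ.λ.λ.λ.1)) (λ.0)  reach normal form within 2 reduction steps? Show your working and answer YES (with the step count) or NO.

  start: (λ.(λ.λ.λ.λ.0) (λ.λ.λ.λ.λ.1)) (λ.0)
  step 1: (λ.λ.λ.λ.0) (λ.λ.λ.λ.λ.1)
  step 2: λ.λ.λ.0

Answer: YES — reaches normal form λ.λ.λ.0 in 2 ≤ 2 steps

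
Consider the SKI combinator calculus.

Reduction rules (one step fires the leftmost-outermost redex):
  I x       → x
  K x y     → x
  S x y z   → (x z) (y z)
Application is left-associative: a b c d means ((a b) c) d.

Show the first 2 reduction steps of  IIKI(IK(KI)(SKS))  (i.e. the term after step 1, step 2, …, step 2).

  start: IIKI(IK(KI)(SKS))
  step 1: IKI(IK(KI)(SKS))
  step 2: KI(IK(KI)(SKS))

Answer: after 2 steps: KI(IK(KI)(SKS))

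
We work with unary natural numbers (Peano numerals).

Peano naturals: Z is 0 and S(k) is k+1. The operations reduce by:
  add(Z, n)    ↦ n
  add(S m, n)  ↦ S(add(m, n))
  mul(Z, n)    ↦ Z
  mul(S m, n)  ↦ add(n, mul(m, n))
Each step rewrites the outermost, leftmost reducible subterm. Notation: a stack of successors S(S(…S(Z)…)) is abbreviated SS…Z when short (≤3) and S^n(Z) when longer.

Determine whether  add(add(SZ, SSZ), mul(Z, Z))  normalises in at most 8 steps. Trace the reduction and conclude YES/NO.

  start: add(add(SZ, SSZ), mul(Z, Z))
  →1  add(S(add(Z, SSZ)), mul(Z, Z))
  →2  S(add(add(Z, SSZ), mul(Z, Z)))
  →3  S(add(SSZ, mul(Z, Z)))
  →4  S(S(add(SZ, mul(Z, Z))))
  →5  S(S(S(add(Z, mul(Z, Z)))))
  →6  S(S(S(mul(Z, Z))))
  →7  SSSZ

Answer: YES — reaches normal form SSSZ in 7 ≤ 8 steps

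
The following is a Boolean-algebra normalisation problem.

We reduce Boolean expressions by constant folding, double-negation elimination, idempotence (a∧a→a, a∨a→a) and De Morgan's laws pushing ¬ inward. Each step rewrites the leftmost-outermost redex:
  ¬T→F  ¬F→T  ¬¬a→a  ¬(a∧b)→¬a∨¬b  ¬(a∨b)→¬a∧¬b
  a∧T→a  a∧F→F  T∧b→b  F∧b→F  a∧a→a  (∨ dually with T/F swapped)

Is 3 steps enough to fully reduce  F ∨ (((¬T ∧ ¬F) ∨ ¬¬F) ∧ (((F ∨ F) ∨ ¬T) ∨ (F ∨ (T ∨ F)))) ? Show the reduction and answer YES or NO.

Answer: NO — after 3 steps the term is (F ∨ ¬¬F) ∧ (((F ∨ F) ∨ ¬T) ∨ (F ∨ (T ∨ F))), not yet normal

Working:
  start: F ∨ (((¬T ∧ ¬F) ∨ ¬¬F) ∧ (((F ∨ F) ∨ ¬T) ∨ (F ∨ (T ∨ F))))
  →1  ((¬T ∧ ¬F) ∨ ¬¬F) ∧ (((F ∨ F) ∨ ¬T) ∨ (F ∨ (T ∨ F)))
  →2  ((F ∧ ¬F) ∨ ¬¬F) ∧ (((F ∨ F) ∨ ¬T) ∨ (F ∨ (T ∨ F)))
  →3  (F ∨ ¬¬F) ∧ (((F ∨ F) ∨ ¬T) ∨ (F ∨ (T ∨ F)))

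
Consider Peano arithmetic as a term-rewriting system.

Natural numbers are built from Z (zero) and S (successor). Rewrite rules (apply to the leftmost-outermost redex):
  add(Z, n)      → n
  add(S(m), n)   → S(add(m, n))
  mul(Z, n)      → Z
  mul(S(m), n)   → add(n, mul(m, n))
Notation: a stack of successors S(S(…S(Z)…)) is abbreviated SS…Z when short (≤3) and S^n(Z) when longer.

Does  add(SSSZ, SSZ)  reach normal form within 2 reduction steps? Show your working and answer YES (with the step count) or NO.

Answer: NO — after 2 steps the term is S(S(add(SZ, SSZ))), not yet normal

Working:
  start: add(SSSZ, SSZ)
  →1  S(add(SSZ, SSZ))
  →2  S(S(add(SZ, SSZ)))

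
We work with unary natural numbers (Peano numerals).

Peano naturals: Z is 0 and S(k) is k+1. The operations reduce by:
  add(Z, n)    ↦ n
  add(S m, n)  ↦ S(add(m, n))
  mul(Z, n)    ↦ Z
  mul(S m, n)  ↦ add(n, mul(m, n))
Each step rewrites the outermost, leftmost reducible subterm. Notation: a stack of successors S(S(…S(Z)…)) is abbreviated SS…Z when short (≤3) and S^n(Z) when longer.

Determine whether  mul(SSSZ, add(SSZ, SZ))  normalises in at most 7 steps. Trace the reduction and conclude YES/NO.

  start: mul(SSSZ, add(SSZ, SZ))
  →1  add(add(SSZ, SZ), mul(SSZ, add(SSZ, SZ)))
  →2  add(S(add(SZ, SZ)), mul(SSZ, add(SSZ, SZ)))
  →3  S(add(add(SZ, SZ), mul(SSZ, add(SSZ, SZ))))
  →4  S(add(S(add(Z, SZ)), mul(SSZ, add(SSZ, SZ))))
  →5  S(S(add(add(Z, SZ), mul(SSZ, add(SSZ, SZ)))))
  →6  S(S(add(SZ, mul(SSZ, add(SSZ, SZ)))))
  →7  S(S(S(add(Z, mul(SSZ, add(SSZ, SZ))))))

Answer: NO — after 7 steps the term is S(S(S(add(Z, mul(SSZ, add(SSZ, SZ)))))), not yet normal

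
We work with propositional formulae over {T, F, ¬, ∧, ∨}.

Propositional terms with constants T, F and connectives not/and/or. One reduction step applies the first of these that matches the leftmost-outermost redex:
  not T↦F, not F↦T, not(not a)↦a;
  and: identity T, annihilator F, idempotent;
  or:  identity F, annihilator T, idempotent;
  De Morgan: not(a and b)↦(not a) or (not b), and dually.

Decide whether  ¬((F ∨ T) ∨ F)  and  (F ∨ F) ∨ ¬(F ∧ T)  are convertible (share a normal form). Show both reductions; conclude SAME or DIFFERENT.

Term A:
  start: ¬((F ∨ T) ∨ F)
  step 1: ¬(F ∨ T) ∧ ¬F
  step 2: (¬F ∧ ¬T) ∧ ¬F
  step 3: (T ∧ ¬T) ∧ ¬F
  step 4: ¬T ∧ ¬F
  step 5: F ∧ ¬F
  step 6: F

Term B:
  start: (F ∨ F) ∨ ¬(F ∧ T)
  step 1: F ∨ ¬(F ∧ T)
  step 2: ¬(F ∧ T)
  step 3: ¬F ∨ ¬T
  step 4: T ∨ ¬T
  step 5: T

Answer: DIFFERENT — A ⇓ F, B ⇓ T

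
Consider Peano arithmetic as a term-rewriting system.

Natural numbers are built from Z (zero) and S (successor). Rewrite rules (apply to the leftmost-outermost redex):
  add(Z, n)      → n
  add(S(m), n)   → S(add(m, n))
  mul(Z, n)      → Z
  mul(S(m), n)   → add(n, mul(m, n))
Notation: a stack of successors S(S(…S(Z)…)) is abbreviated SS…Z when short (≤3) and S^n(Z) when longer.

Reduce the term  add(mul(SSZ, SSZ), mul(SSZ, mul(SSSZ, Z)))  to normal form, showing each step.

  start: add(mul(SSZ, SSZ), mul(SSZ, mul(SSSZ, Z)))
  [1] add(add(SSZ, mul(SZ, SSZ)), mul(SSZ, mul(SSSZ, Z)))
  [2] add(S(add(SZ, mul(SZ, SSZ))), mul(SSZ, mul(SSSZ, Z)))
  [3] S(add(add(SZ, mul(SZ, SSZ)), mul(SSZ, mul(SSSZ, Z))))
  [4] S(add(S(add(Z, mul(SZ, SSZ))), mul(SSZ, mul(SSSZ, Z))))
  [5] S(S(add(add(Z, mul(SZ, SSZ)), mul(SSZ, mul(SSSZ, Z)))))
  [6] S(S(add(mul(SZ, SSZ), mul(SSZ, mul(SSSZ, Z)))))
  [7] S(S(add(add(SSZ, mul(Z, SSZ)), mul(SSZ, mul(SSSZ, Z)))))
  [8] S(S(add(S(add(SZ, mul(Z, SSZ))), mul(SSZ, mul(SSSZ, Z)))))
  [9] S(S(S(add(add(SZ, mul(Z, SSZ)), mul(SSZ, mul(SSSZ, Z))))))
  [10] S(S(S(add(S(add(Z, mul(Z, SSZ))), mul(SSZ, mul(SSSZ, Z))))))
  [11] S(S(S(S(add(add(Z, mul(Z, SSZ)), mul(SSZ, mul(SSSZ, Z)))))))
  [12] S(S(S(S(add(mul(Z, SSZ), mul(SSZ, mul(SSSZ, Z)))))))
  [13] S(S(S(S(add(Z, mul(SSZ, mul(SSSZ, Z)))))))
  [14] S(S(S(S(mul(SSZ, mul(SSSZ, Z))))))
  [15] S(S(S(S(add(mul(SSSZ, Z), mul(SZ, mul(SSSZ, Z)))))))
  [16] S(S(S(S(add(add(Z, mul(SSZ, Z)), mul(SZ, mul(SSSZ, Z)))))))
  [17] S(S(S(S(add(mul(SSZ, Z), mul(SZ, mul(SSSZ, Z)))))))
  [18] S(S(S(S(add(add(Z, mul(SZ, Z)), mul(SZ, mul(SSSZ, Z)))))))
  [19] S(S(S(S(add(mul(SZ, Z), mul(SZ, mul(SSSZ, Z)))))))
  [20] S(S(S(S(add(add(Z, mul(Z, Z)), mul(SZ, mul(SSSZ, Z)))))))
  [21] S(S(S(S(add(mul(Z, Z), mul(SZ, mul(SSSZ, Z)))))))
  [22] S(S(S(S(add(Z, mul(SZ, mul(SSSZ, Z)))))))
  [23] S(S(S(S(mul(SZ, mul(SSSZ, Z))))))
  [24] S(S(S(S(add(mul(SSSZ, Z), mul(Z, mul(SSSZ, Z)))))))
  [25] S(S(S(S(add(add(Z, mul(SSZ, Z)), mul(Z, mul(SSSZ, Z)))))))
  [26] S(S(S(S(add(mul(SSZ, Z), mul(Z, mul(SSSZ, Z)))))))
  [27] S(S(S(S(add(add(Z, mul(SZ, Z)), mul(Z, mul(SSSZ, Z)))))))
  [28] S(S(S(S(add(mul(SZ, Z), mul(Z, mul(SSSZ, Z)))))))
  [29] S(S(S(S(add(add(Z, mul(Z, Z)), mul(Z, mul(SSSZ, Z)))))))
  [30] S(S(S(S(add(mul(Z, Z), mul(Z, mul(SSSZ, Z)))))))
  [31] S(S(S(S(add(Z, mul(Z, mul(SSSZ, Z)))))))
  [32] S(S(S(S(mul(Z, mul(SSSZ, Z))))))
  [33] S^4(Z)

Answer: normal form = S^4(Z)  (in 33 steps)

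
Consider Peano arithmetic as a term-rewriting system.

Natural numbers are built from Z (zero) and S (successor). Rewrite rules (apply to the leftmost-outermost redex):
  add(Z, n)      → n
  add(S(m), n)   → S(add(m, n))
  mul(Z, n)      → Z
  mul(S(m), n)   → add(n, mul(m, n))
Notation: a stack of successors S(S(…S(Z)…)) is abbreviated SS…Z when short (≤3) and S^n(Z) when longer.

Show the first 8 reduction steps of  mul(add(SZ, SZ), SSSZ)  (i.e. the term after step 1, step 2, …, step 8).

Answer: after 8 steps: S(S(S(add(SSSZ, mul(Z, SSSZ)))))

Reduction:
  start: mul(add(SZ, SZ), SSSZ)
  [1] mul(S(add(Z, SZ)), SSSZ)
  [2] add(SSSZ, mul(add(Z, SZ), SSSZ))
  [3] S(add(SSZ, mul(add(Z, SZ), SSSZ)))
  [4] S(S(add(SZ, mul(add(Z, SZ), SSSZ))))
  [5] S(S(S(add(Z, mul(add(Z, SZ), SSSZ)))))
  [6] S(S(S(mul(add(Z, SZ), SSSZ))))
  [7] S(S(S(mul(SZ, SSSZ))))
  [8] S(S(S(add(SSSZ, mul(Z, SSSZ)))))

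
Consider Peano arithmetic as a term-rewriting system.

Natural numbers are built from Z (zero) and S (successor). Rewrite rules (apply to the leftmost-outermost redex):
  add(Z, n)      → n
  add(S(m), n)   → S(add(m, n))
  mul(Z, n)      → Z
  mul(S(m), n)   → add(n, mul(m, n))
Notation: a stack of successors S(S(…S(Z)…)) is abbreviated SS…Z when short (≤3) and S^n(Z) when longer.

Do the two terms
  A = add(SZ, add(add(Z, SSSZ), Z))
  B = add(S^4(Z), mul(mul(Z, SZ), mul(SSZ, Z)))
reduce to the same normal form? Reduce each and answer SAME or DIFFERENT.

Answer: SAME — A ⇓ S^4(Z), B ⇓ S^4(Z)

Working:
Term A:
  start: add(SZ, add(add(Z, SSSZ), Z))
  [1] S(add(Z, add(add(Z, SSSZ), Z)))
  [2] S(add(add(Z, SSSZ), Z))
  [3] S(add(SSSZ, Z))
  [4] S(S(add(SSZ, Z)))
  [5] S(S(S(add(SZ, Z))))
  [6] S(S(S(S(add(Z, Z)))))
  [7] S^4(Z)

Term B:
  start: add(S^4(Z), mul(mul(Z, SZ), mul(SSZ, Z)))
  [1] S(add(SSSZ, mul(mul(Z, SZ), mul(SSZ, Z))))
  [2] S(S(add(SSZ, mul(mul(Z, SZ), mul(SSZ, Z)))))
  [3] S(S(S(add(SZ, mul(mul(Z, SZ), mul(SSZ, Z))))))
  [4] S(S(S(S(add(Z, mul(mul(Z, SZ), mul(SSZ, Z)))))))
  [5] S(S(S(S(mul(mul(Z, SZ), mul(SSZ, Z))))))
  [6] S(S(S(S(mul(Z, mul(SSZ, Z))))))
  [7] S^4(Z)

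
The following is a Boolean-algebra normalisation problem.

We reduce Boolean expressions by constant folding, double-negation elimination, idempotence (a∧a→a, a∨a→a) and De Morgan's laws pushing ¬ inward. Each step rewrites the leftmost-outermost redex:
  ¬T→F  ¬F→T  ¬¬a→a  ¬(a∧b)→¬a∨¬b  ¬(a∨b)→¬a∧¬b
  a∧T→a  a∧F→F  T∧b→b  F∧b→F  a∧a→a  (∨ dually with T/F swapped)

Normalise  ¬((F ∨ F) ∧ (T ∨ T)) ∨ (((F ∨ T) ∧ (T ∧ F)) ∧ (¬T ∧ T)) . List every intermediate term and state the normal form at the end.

Answer: normal form = T  (in 6 steps)

Reduction:
  start: ¬((F ∨ F) ∧ (T ∨ T)) ∨ (((F ∨ T) ∧ (T ∧ F)) ∧ (¬T ∧ T))
  step 1: (¬(F ∨ F) ∨ ¬(T ∨ T)) ∨ (((F ∨ T) ∧ (T ∧ F)) ∧ (¬T ∧ T))
  step 2: ((¬F ∧ ¬F) ∨ ¬(T ∨ T)) ∨ (((F ∨ T) ∧ (T ∧ F)) ∧ (¬T ∧ T))
  step 3: (¬F ∨ ¬(T ∨ T)) ∨ (((F ∨ T) ∧ (T ∧ F)) ∧ (¬T ∧ T))
  step 4: (T ∨ ¬(T ∨ T)) ∨ (((F ∨ T) ∧ (T ∧ F)) ∧ (¬T ∧ T))
  step 5: T ∨ (((F ∨ T) ∧ (T ∧ F)) ∧ (¬T ∧ T))
  step 6: T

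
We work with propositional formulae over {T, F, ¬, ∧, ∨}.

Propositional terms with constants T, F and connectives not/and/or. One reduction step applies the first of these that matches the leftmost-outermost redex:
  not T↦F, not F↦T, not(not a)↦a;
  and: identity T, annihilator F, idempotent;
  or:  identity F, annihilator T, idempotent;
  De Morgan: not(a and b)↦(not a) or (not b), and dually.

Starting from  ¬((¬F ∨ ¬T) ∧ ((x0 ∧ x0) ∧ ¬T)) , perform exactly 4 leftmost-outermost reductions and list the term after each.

Answer: after 4 steps: F ∨ ¬((x0 ∧ x0) ∧ ¬T)

Reduction:
  start: ¬((¬F ∨ ¬T) ∧ ((x0 ∧ x0) ∧ ¬T))
  step 1: ¬(¬F ∨ ¬T) ∨ ¬((x0 ∧ x0) ∧ ¬T)
  step 2: (¬¬F ∧ ¬¬T) ∨ ¬((x0 ∧ x0) ∧ ¬T)
  step 3: (F ∧ ¬¬T) ∨ ¬((x0 ∧ x0) ∧ ¬T)
  step 4: F ∨ ¬((x0 ∧ x0) ∧ ¬T)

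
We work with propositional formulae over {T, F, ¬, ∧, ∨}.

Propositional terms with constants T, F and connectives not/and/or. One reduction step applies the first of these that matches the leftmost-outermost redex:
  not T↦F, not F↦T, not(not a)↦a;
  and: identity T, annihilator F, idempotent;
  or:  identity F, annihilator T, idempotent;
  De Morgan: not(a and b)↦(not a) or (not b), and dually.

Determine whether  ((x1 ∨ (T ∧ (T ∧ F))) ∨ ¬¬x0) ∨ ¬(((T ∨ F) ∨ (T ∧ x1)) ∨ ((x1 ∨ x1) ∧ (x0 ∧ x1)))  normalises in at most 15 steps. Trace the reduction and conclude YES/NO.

Answer: YES — reaches normal form x1 ∨ x0 in 12 ≤ 15 steps

Reduction:
  start: ((x1 ∨ (T ∧ (T ∧ F))) ∨ ¬¬x0) ∨ ¬(((T ∨ F) ∨ (T ∧ x1)) ∨ ((x1 ∨ x1) ∧ (x0 ∧ x1)))
  step 1: ((x1 ∨ (T ∧ F)) ∨ ¬¬x0) ∨ ¬(((T ∨ F) ∨ (T ∧ x1)) ∨ ((x1 ∨ x1) ∧ (x0 ∧ x1)))
  step 2: ((x1 ∨ F) ∨ ¬¬x0) ∨ ¬(((T ∨ F) ∨ (T ∧ x1)) ∨ ((x1 ∨ x1) ∧ (x0 ∧ x1)))
  step 3: (x1 ∨ ¬¬x0) ∨ ¬(((T ∨ F) ∨ (T ∧ x1)) ∨ ((x1 ∨ x1) ∧ (x0 ∧ x1)))
  step 4: (x1 ∨ x0) ∨ ¬(((T ∨ F) ∨ (T ∧ x1)) ∨ ((x1 ∨ x1) ∧ (x0 ∧ x1)))
  step 5: (x1 ∨ x0) ∨ (¬((T ∨ F) ∨ (T ∧ x1)) ∧ ¬((x1 ∨ x1) ∧ (x0 ∧ x1)))
  step 6: (x1 ∨ x0) ∨ ((¬(T ∨ F) ∧ ¬(T ∧ x1)) ∧ ¬((x1 ∨ x1) ∧ (x0 ∧ x1)))
  step 7: (x1 ∨ x0) ∨ (((¬T ∧ ¬F) ∧ ¬(T ∧ x1)) ∧ ¬((x1 ∨ x1) ∧ (x0 ∧ x1)))
  step 8: (x1 ∨ x0) ∨ (((F ∧ ¬F) ∧ ¬(T ∧ x1)) ∧ ¬((x1 ∨ x1) ∧ (x0 ∧ x1)))
  step 9: (x1 ∨ x0) ∨ ((F ∧ ¬(T ∧ x1)) ∧ ¬((x1 ∨ x1) ∧ (x0 ∧ x1)))
  step 10: (x1 ∨ x0) ∨ (F ∧ ¬((x1 ∨ x1) ∧ (x0 ∧ x1)))
  step 11: (x1 ∨ x0) ∨ F
  step 12: x1 ∨ x0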